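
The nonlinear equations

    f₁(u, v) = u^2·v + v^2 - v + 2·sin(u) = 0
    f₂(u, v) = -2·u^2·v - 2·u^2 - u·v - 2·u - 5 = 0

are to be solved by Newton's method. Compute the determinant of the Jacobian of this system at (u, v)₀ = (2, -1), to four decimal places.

49.3229

J = [[2·u·v + 2·cos(u), u^2 + 2·v - 1], [-4·u·v - 4·u - v - 2, -2·u^2 - u]].
At the point, J = [[-4.832294, 1.0000], [-1.0000, -10.0000]].
det J = 49.3229.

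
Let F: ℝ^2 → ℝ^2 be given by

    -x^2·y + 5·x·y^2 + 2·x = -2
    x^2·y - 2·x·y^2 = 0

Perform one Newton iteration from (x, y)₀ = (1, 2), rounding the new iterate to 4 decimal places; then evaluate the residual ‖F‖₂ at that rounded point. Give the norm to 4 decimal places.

4.9892

At (1, 2): F = (22.0000, -6.0000).
Jacobian J = [[-2·x·y + 5·y^2 + 2, -x^2 + 10·x·y], [2·x·y - 2·y^2, x^2 - 4·x·y]].
At the point, J = [[18.0000, 19.0000], [-4.0000, -7.0000]] (det J = -50.0000).
Solving J·Δ = −F gives Δ = (-0.8000, -0.4000).
Then the next iterate is (x, y)₁ = (0.2000, 1.6000).
Re-evaluating at (0.2000, 1.6000): F = (4.8960, -0.9600), so ‖F‖₂ = 4.9892.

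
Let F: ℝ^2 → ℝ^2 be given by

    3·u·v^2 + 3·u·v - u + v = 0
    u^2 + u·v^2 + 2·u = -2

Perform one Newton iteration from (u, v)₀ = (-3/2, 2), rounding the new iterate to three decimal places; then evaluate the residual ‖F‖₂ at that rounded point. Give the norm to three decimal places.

At (-3/2, 2): F = (-23.500, -4.750).
Jacobian J = [[3·v^2 + 3·v - 1, 6·u·v + 3·u + 1], [2·u + v^2 + 2, 2·u·v]].
At the point, J = [[17.000, -21.500], [3.000, -6.000]] (det J = -37.500).
Solving J·Δ = −F gives Δ = (1.037, -0.273).
Then the next iterate is (u, v)₁ = (-0.463, 1.727).
Re-evaluating at (-0.463, 1.727): F = (-4.35154, -0.09254), so ‖F‖₂ = 4.353.

4.353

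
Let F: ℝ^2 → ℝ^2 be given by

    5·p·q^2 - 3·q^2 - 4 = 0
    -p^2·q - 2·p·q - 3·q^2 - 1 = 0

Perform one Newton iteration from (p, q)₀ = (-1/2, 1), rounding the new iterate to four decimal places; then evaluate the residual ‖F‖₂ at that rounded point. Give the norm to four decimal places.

4.5104

At (-1/2, 1): F = (-9.5000, -3.2500).
Jacobian J = [[5·q^2, 10·p·q - 6·q], [-2·p·q - 2·q, -p^2 - 2·p - 6·q]].
At the point, J = [[5.0000, -11.0000], [-1.0000, -5.2500]] (det J = -37.2500).
Solving J·Δ = −F gives Δ = (0.3792, -0.6913).
Then the next iterate is (p, q)₁ = (-0.1208, 0.3087).
Re-evaluating at (-0.1208, 0.3087): F = (-4.343446, -1.215810), so ‖F‖₂ = 4.5104.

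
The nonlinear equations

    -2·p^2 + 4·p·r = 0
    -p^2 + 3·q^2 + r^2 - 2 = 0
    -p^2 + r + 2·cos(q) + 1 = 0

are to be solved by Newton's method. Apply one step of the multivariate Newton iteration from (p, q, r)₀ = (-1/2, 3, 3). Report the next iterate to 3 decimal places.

(-0.355, 1.862, 0.764)

At (-1/2, 3, 3): F = (-6.500, 33.750, 1.77002).
Jacobian J = [[-4·p + 4·r, 0, 4·p], [-2·p, 6·q, 2·r], [-2·p, -2·sin(q), 1]].
At the point, J = [[14.000, 0.000, -2.000], [1.000, 18.000, 6.000], [1.000, -0.28224, 1.000]] (det J = 312.27264).
Solving J·Δ = −F gives Δ = (0.145, -1.138, -2.236).
Then the next iterate is (p, q, r)₁ = (-0.355, 1.862, 0.764).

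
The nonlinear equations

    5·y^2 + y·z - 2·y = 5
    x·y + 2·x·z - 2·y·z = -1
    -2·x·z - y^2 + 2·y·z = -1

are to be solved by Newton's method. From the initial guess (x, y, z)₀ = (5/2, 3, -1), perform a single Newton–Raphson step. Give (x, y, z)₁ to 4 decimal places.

At (5/2, 3, -1): F = (31.0000, 9.5000, -9.0000).
Jacobian J = [[0, 10·y + z - 2, y], [y + 2·z, x - 2·z, 2·x - 2·y], [-2·z, -2·y + 2·z, -2·x + 2·y]].
At the point, J = [[0.0000, 27.0000, 3.0000], [1.0000, 4.5000, -1.0000], [2.0000, -8.0000, 1.0000]] (det J = -132.0000).
Solving J·Δ = −F gives Δ = (-1.7311, -1.3409, 1.7348).
Then the next iterate is (x, y, z)₁ = (0.7689, 1.6591, 0.7348).

(0.7689, 1.6591, 0.7348)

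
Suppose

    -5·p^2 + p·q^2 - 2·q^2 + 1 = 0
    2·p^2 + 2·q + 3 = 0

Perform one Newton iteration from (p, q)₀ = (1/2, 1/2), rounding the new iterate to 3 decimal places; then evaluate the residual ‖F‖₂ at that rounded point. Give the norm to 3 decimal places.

At (1/2, 1/2): F = (-0.625, 4.500).
Jacobian J = [[-10·p + q^2, 2·p·q - 4·q], [4·p, 2]].
At the point, J = [[-4.750, -1.500], [2.000, 2.000]] (det J = -6.500).
Solving J·Δ = −F gives Δ = (0.846, -3.096).
Then the next iterate is (p, q)₁ = (1.346, -2.596).
Re-evaluating at (1.346, -2.596): F = (-12.46603, 1.43143), so ‖F‖₂ = 12.548.

12.548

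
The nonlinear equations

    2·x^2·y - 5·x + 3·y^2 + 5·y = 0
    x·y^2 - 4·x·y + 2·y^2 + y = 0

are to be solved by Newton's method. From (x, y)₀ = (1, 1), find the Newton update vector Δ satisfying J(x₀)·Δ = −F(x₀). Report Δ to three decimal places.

At (1, 1): F = (5.000, 0.000).
Jacobian J = [[4·x·y - 5, 2·x^2 + 6·y + 5], [y^2 - 4·y, 2·x·y - 4·x + 4·y + 1]].
At the point, J = [[-1.000, 13.000], [-3.000, 3.000]] (det J = 36.000).
Solving J·Δ = −F gives Δ = (-0.417, -0.417).

(-0.417, -0.417)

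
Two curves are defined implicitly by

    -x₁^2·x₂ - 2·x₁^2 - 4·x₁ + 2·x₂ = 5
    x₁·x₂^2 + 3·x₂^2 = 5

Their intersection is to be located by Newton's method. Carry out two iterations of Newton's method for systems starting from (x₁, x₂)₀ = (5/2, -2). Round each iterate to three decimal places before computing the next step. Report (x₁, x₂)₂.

(-2.040, -2.326)

At (5/2, -2): F = (-19.000, 17.000).
Jacobian J = [[-2·x₁·x₂ - 4·x₁ - 4, -x₁^2 + 2], [x₂^2, 2·x₁·x₂ + 6·x₂]].
At the point, J = [[-4.000, -4.250], [4.000, -22.000]] (det J = 105.000).
Solving J·Δ = −F gives Δ = (-4.669, -0.076).
Then the next iterate is (x₁, x₂)₁ = (-2.169, -2.076).
Round to (-2.169, -2.076) and repeat: F = (-0.11845, -1.41858), J = [[-4.32969, -2.70456], [4.30978, -3.45031]].
Δ = (0.129, -0.250), so (x₁, x₂)₂ = (-2.040, -2.326).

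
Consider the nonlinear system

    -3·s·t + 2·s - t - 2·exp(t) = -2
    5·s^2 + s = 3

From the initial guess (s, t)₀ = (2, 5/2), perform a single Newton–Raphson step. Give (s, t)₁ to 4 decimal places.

(1.0952, 1.5152)

At (2, 5/2): F = (-35.864988, 19.0000).
Jacobian J = [[-3·t + 2, -3·s - 2·exp(t) - 1], [10·s + 1, 0]].
At the point, J = [[-5.5000, -31.364988], [21.0000, 0.0000]] (det J = 658.664746).
Solving J·Δ = −F gives Δ = (-0.9048, -0.9848).
Then the next iterate is (s, t)₁ = (1.0952, 1.5152).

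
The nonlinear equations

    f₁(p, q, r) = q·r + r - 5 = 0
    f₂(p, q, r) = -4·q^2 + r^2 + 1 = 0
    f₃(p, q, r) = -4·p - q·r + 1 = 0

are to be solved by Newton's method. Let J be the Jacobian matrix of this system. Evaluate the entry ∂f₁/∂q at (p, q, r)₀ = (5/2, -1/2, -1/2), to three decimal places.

∂f₁/∂q = r.
At (5/2, -1/2, -1/2) this is -0.500.

-0.500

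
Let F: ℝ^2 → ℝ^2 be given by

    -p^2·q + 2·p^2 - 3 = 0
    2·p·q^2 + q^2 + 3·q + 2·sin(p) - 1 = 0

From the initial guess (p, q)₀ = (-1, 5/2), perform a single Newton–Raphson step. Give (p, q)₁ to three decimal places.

(-1.481, -1.481)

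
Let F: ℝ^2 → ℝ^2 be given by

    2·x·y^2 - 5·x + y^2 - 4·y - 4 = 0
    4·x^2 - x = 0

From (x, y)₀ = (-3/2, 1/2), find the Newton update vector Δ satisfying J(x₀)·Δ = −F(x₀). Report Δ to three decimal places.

(0.808, -0.439)

At (-3/2, 1/2): F = (1.000, 10.500).
Jacobian J = [[2·y^2 - 5, 4·x·y + 2·y - 4], [8·x - 1, 0]].
At the point, J = [[-4.500, -6.000], [-13.000, 0.000]] (det J = -78.000).
Solving J·Δ = −F gives Δ = (0.808, -0.439).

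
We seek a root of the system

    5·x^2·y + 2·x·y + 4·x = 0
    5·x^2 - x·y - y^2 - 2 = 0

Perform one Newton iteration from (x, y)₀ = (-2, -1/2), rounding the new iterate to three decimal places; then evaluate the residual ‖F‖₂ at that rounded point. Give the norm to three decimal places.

At (-2, -1/2): F = (-16.000, 16.750).
Jacobian J = [[10·x·y + 2·y + 4, 5·x^2 + 2·x], [10·x - y, -x - 2·y]].
At the point, J = [[13.000, 16.000], [-19.500, 3.000]] (det J = 351.000).
Solving J·Δ = −F gives Δ = (0.900, 0.269).
Then the next iterate is (x, y)₁ = (-1.100, -0.231).
Re-evaluating at (-1.100, -0.231): F = (-5.28935, 3.74254), so ‖F‖₂ = 6.479.

6.479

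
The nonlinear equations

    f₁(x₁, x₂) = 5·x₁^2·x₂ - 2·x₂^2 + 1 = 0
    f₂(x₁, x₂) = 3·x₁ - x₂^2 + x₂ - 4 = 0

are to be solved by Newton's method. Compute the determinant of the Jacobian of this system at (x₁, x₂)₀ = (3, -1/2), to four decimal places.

-171.0000

J = [[10·x₁·x₂, 5·x₁^2 - 4·x₂], [3, -2·x₂ + 1]].
At the point, J = [[-15.0000, 47.0000], [3.0000, 2.0000]].
det J = -171.0000.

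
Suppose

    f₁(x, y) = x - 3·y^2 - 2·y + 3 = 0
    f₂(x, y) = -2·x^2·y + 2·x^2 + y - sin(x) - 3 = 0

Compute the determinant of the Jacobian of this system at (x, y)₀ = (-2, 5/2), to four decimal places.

204.0745

J = [[1, -6·y - 2], [-4·x·y + 4·x - cos(x), -2·x^2 + 1]].
At the point, J = [[1.0000, -17.0000], [12.416147, -7.0000]].
det J = 204.0745.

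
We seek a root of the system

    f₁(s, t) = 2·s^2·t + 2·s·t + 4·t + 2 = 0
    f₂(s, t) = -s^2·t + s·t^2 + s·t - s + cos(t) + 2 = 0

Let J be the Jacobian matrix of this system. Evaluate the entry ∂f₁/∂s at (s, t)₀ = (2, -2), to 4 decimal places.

∂f₁/∂s = 4·s·t + 2·t.
At (2, -2) this is -20.0000.

-20.0000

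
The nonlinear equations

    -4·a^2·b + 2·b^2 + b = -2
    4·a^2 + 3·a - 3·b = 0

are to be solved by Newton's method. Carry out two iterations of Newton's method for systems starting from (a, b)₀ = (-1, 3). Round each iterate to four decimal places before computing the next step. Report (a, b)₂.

(-0.7529, -1.9085)

At (-1, 3): F = (11.0000, -8.0000).
Jacobian J = [[-8·a·b, -4·a^2 + 4·b + 1], [8·a + 3, -3]].
At the point, J = [[24.0000, 9.0000], [-5.0000, -3.0000]] (det J = -27.0000).
Solving J·Δ = −F gives Δ = (1.4444, -5.0741).
Then the next iterate is (a, b)₁ = (0.4444, -2.0741).
Round to (0.4444, -2.0741) and repeat: F = (10.168149, 8.345465), J = [[7.373840, -8.086365], [6.5552, -3.0000]].
Δ = (-1.1973, 0.1656), so (a, b)₂ = (-0.7529, -1.9085).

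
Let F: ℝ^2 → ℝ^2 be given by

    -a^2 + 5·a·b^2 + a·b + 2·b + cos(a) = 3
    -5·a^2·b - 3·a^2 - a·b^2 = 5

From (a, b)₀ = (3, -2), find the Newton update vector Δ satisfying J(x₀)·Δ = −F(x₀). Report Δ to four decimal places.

(-0.7704, 0.5068)

At (3, -2): F = (37.010008, 46.0000).
Jacobian J = [[-2·a + 5·b^2 + b - sin(a), 10·a·b + a + 2], [-10·a·b - 6·a - b^2, -5·a^2 - 2·a·b]].
At the point, J = [[11.858880, -55.0000], [38.0000, -33.0000]] (det J = 1698.656960).
Solving J·Δ = −F gives Δ = (-0.7704, 0.5068).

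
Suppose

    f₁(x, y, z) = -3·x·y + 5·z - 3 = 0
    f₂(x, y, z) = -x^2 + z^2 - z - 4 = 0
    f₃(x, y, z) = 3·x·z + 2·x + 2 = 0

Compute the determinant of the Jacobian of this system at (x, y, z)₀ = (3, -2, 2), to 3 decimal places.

J = [[-3·y, -3·x, 5], [-2·x, 0, 2·z - 1], [3·z + 2, 0, 3·x]].
At the point, J = [[6.000, -9.000, 5.000], [-6.000, 0.000, 3.000], [8.000, 0.000, 9.000]].
det J = -702.000.

-702.000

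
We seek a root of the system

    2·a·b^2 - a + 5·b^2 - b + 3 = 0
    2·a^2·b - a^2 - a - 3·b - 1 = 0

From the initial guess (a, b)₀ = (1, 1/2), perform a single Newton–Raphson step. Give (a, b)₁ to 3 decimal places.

(-1.731, -0.269)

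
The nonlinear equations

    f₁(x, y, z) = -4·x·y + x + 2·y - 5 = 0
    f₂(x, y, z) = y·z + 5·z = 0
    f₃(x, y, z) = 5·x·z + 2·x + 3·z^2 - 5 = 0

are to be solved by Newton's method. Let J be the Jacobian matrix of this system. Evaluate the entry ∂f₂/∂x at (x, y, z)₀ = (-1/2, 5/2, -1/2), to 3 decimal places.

∂f₂/∂x = 0.
At (-1/2, 5/2, -1/2) this is 0.000.

0.000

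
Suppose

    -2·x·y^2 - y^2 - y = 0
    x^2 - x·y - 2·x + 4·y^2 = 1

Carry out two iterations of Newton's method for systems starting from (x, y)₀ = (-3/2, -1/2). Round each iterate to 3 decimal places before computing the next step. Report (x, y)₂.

At (-3/2, -1/2): F = (1.000, 4.500).
Jacobian J = [[-2·y^2, -4·x·y - 2·y - 1], [2·x - y - 2, -x + 8·y]].
At the point, J = [[-0.500, -3.000], [-4.500, -2.500]] (det J = -12.250).
Solving J·Δ = −F gives Δ = (0.898, 0.184).
Then the next iterate is (x, y)₁ = (-0.602, -0.316).
Round to (-0.602, -0.316) and repeat: F = (0.33637, 0.77560), J = [[-0.19971, -1.12893], [-2.888, -1.926]].
Δ = (0.079, 0.284), so (x, y)₂ = (-0.523, -0.032).

(-0.523, -0.032)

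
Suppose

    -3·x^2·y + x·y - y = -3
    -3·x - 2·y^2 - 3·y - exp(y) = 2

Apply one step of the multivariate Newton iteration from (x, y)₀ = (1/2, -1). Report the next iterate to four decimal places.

At (1/2, -1): F = (4.2500, -2.867879).
Jacobian J = [[-6·x·y + y, -3·x^2 + x - 1], [-3, -4·y - exp(y) - 3]].
At the point, J = [[2.0000, -1.2500], [-3.0000, 0.632121]] (det J = -2.485759).
Solving J·Δ = −F gives Δ = (-0.3614, 2.8218).
Then the next iterate is (x, y)₁ = (0.1386, 1.8218).

(0.1386, 1.8218)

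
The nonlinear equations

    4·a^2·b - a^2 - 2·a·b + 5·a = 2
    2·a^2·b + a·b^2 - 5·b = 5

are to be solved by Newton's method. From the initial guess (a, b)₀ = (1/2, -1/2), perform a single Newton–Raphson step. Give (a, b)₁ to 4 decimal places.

At (1/2, -1/2): F = (0.2500, -2.6250).
Jacobian J = [[8·a·b - 2·a - 2·b + 5, 4·a^2 - 2·a], [4·a·b + b^2, 2·a^2 + 2·a·b - 5]].
At the point, J = [[3.0000, 0.0000], [-0.7500, -5.0000]] (det J = -15.0000).
Solving J·Δ = −F gives Δ = (-0.0833, -0.5125).
Then the next iterate is (a, b)₁ = (0.4167, -1.0125).

(0.4167, -1.0125)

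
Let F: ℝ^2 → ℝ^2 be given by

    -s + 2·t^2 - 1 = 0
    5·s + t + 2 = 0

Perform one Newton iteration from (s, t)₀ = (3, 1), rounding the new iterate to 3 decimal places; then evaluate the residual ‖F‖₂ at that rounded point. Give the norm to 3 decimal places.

0.290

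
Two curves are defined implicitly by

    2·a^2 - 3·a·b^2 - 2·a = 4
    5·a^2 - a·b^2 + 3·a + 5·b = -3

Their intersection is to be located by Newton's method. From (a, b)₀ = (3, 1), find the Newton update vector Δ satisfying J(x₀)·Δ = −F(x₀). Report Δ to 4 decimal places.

At (3, 1): F = (-1.0000, 59.0000).
Jacobian J = [[4·a - 3·b^2 - 2, -6·a·b], [10·a - b^2 + 3, -2·a·b + 5]].
At the point, J = [[7.0000, -18.0000], [32.0000, -1.0000]] (det J = 569.0000).
Solving J·Δ = −F gives Δ = (-1.8682, -0.7821).

(-1.8682, -0.7821)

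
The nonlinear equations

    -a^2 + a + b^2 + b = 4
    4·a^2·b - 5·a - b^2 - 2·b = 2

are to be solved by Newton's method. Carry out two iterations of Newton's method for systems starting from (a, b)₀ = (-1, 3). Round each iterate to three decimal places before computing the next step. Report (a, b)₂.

(-0.835, 1.911)

At (-1, 3): F = (6.000, 0.000).
Jacobian J = [[-2·a + 1, 2·b + 1], [8·a·b - 5, 4·a^2 - 2·b - 2]].
At the point, J = [[3.000, 7.000], [-29.000, -4.000]] (det J = 191.000).
Solving J·Δ = −F gives Δ = (0.126, -0.911).
Then the next iterate is (a, b)₁ = (-0.874, 2.089).
Round to (-0.874, 2.089) and repeat: F = (0.81505, 0.21103), J = [[2.748, 5.178], [-19.60629, -3.12250]].
Δ = (0.039, -0.178), so (a, b)₂ = (-0.835, 1.911).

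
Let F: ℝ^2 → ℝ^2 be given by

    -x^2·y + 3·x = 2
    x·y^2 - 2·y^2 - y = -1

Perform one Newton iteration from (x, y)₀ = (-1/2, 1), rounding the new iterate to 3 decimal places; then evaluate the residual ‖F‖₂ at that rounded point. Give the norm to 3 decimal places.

1.052

At (-1/2, 1): F = (-3.750, -2.500).
Jacobian J = [[-2·x·y + 3, -x^2], [y^2, 2·x·y - 4·y - 1]].
At the point, J = [[4.000, -0.250], [1.000, -6.000]] (det J = -23.750).
Solving J·Δ = −F gives Δ = (0.921, -0.263).
Then the next iterate is (x, y)₁ = (0.421, 0.737).
Re-evaluating at (0.421, 0.737): F = (-0.86763, -0.59466), so ‖F‖₂ = 1.052.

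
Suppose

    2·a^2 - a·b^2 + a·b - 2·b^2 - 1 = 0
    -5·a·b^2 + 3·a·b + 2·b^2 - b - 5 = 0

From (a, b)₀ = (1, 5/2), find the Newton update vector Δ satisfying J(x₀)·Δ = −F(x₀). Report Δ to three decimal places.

At (1, 5/2): F = (-15.250, -18.750).
Jacobian J = [[4·a - b^2 + b, -2·a·b + a - 4·b], [-5·b^2 + 3·b, -10·a·b + 3·a + 4·b - 1]].
At the point, J = [[0.250, -14.000], [-23.750, -13.000]] (det J = -335.750).
Solving J·Δ = −F gives Δ = (-0.191, -1.093).

(-0.191, -1.093)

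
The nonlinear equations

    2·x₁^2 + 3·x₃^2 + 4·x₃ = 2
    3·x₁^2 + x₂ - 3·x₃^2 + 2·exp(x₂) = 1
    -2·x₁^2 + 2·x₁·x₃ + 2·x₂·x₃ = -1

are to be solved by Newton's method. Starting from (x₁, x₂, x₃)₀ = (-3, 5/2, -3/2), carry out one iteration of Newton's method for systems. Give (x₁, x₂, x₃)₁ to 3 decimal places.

(-1.536, 1.778, -1.663)

At (-3, 5/2, -3/2): F = (16.750, 46.11499, -15.500).
Jacobian J = [[4·x₁, 0, 6·x₃ + 4], [6·x₁, 2·exp(x₂) + 1, -6·x₃], [-4·x₁ + 2·x₃, 2·x₃, 2·x₁ + 2·x₂]].
At the point, J = [[-12.000, 0.000, -5.000], [-18.000, 25.36499, 9.000], [9.000, -3.000, -1.000]] (det J = 851.80431).
Solving J·Δ = −F gives Δ = (1.464, -0.722, -0.163).
Then the next iterate is (x₁, x₂, x₃)₁ = (-1.536, 1.778, -1.663).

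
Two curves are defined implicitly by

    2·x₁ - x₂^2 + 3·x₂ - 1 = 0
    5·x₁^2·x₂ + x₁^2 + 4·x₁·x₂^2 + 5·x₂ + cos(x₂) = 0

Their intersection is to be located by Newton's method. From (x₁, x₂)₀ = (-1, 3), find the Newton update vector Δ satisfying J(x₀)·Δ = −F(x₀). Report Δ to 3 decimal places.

At (-1, 3): F = (-3.000, -5.98999).
Jacobian J = [[2, -2·x₂ + 3], [10·x₁·x₂ + 2·x₁ + 4·x₂^2, 5·x₁^2 + 8·x₁·x₂ - sin(x₂) + 5]].
At the point, J = [[2.000, -3.000], [4.000, -14.14112]] (det J = -16.28224).
Solving J·Δ = −F gives Δ = (1.502, 0.001).

(1.502, 0.001)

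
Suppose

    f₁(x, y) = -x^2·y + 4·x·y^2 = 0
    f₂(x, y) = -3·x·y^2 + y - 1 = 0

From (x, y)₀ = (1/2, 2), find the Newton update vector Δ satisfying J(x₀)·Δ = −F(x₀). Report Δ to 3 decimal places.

At (1/2, 2): F = (7.500, -5.000).
Jacobian J = [[-2·x·y + 4·y^2, -x^2 + 8·x·y], [-3·y^2, -6·x·y + 1]].
At the point, J = [[14.000, 7.750], [-12.000, -5.000]] (det J = 23.000).
Solving J·Δ = −F gives Δ = (-0.054, -0.870).

(-0.054, -0.870)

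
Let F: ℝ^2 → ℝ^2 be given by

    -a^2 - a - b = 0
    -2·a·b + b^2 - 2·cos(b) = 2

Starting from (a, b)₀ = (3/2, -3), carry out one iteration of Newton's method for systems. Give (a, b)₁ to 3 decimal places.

(0.922, -1.437)

At (3/2, -3): F = (-0.750, 17.97998).
Jacobian J = [[-2·a - 1, -1], [-2·b, -2·a + 2·b + 2·sin(b)]].
At the point, J = [[-4.000, -1.000], [6.000, -9.28224]] (det J = 43.12896).
Solving J·Δ = −F gives Δ = (-0.578, 1.563).
Then the next iterate is (a, b)₁ = (0.922, -1.437).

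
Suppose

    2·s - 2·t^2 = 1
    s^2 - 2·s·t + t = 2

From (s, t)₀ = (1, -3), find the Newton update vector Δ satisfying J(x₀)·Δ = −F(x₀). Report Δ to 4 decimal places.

(-0.0714, 1.4286)

At (1, -3): F = (-17.0000, 2.0000).
Jacobian J = [[2, -4·t], [2·s - 2·t, -2·s + 1]].
At the point, J = [[2.0000, 12.0000], [8.0000, -1.0000]] (det J = -98.0000).
Solving J·Δ = −F gives Δ = (-0.0714, 1.4286).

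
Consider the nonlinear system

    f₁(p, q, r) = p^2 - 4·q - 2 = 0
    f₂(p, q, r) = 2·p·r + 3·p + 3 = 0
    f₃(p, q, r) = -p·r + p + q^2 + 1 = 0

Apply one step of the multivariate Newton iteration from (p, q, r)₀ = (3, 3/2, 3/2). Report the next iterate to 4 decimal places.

At (3, 3/2, 3/2): F = (1.0000, 21.0000, 1.7500).
Jacobian J = [[2·p, -4, 0], [2·r + 3, 0, 2·p], [-r + 1, 2·q, -p]].
At the point, J = [[6.0000, -4.0000, 0.0000], [6.0000, 0.0000, 6.0000], [-0.5000, 3.0000, -3.0000]] (det J = -168.0000).
Solving J·Δ = −F gives Δ = (-1.8571, -2.5357, -1.6429).
Then the next iterate is (p, q, r)₁ = (1.1429, -1.0357, -0.1429).

(1.1429, -1.0357, -0.1429)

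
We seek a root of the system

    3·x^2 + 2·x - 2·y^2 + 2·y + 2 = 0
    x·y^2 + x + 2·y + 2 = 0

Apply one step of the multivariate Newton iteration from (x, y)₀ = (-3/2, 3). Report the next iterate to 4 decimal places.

At (-3/2, 3): F = (-6.2500, -7.0000).
Jacobian J = [[6·x + 2, -4·y + 2], [y^2 + 1, 2·x·y + 2]].
At the point, J = [[-7.0000, -10.0000], [10.0000, -7.0000]] (det J = 149.0000).
Solving J·Δ = −F gives Δ = (0.1762, -0.7483).
Then the next iterate is (x, y)₁ = (-1.3238, 2.2517).

(-1.3238, 2.2517)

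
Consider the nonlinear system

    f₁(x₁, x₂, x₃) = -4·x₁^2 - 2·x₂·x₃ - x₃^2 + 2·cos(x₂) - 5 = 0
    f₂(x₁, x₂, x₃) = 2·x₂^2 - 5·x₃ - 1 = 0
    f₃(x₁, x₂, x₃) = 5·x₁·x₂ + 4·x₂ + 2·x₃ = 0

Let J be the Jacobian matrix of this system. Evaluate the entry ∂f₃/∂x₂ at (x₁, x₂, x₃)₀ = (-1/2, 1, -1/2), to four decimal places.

1.5000

∂f₃/∂x₂ = 5·x₁ + 4.
At (-1/2, 1, -1/2) this is 1.5000.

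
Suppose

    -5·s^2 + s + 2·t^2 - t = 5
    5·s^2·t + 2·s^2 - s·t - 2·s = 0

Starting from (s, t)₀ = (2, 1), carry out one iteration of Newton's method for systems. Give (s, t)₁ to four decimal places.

At (2, 1): F = (-22.0000, 22.0000).
Jacobian J = [[-10·s + 1, 4·t - 1], [10·s·t + 4·s - t - 2, 5·s^2 - s]].
At the point, J = [[-19.0000, 3.0000], [25.0000, 18.0000]] (det J = -417.0000).
Solving J·Δ = −F gives Δ = (-1.1079, 0.3165).
Then the next iterate is (s, t)₁ = (0.8921, 1.3165).

(0.8921, 1.3165)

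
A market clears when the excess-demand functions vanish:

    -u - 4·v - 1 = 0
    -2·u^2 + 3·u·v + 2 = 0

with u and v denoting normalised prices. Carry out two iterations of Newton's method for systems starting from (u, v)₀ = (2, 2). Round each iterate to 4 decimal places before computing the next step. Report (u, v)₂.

(-1.0000, 0.0000)

At (2, 2): F = (-11.0000, 6.0000).
Jacobian J = [[-1, -4], [-4·u + 3·v, 3·u]].
At the point, J = [[-1.0000, -4.0000], [-2.0000, 6.0000]] (det J = -14.0000).
Solving J·Δ = −F gives Δ = (-3.0000, -2.0000).
Then the next iterate is (u, v)₁ = (-1.0000, 0.0000).
Round to (-1.0000, 0.0000) and repeat: F = (0.0000, 0.0000), J = [[-1.0000, -4.0000], [4.0000, -3.0000]].
Δ = (0.0000, 0.0000), so (u, v)₂ = (-1.0000, 0.0000).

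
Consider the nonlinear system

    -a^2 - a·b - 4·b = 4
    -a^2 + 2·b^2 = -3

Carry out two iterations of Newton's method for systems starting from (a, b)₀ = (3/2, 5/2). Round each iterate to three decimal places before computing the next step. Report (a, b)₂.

At (3/2, 5/2): F = (-20.000, 13.250).
Jacobian J = [[-2·a - b, -a - 4], [-2·a, 4·b]].
At the point, J = [[-5.500, -5.500], [-3.000, 10.000]] (det J = -71.500).
Solving J·Δ = −F gives Δ = (-1.778, -1.858).
Then the next iterate is (a, b)₁ = (-0.278, 0.642).
Round to (-0.278, 0.642) and repeat: F = (-6.46681, 3.74704), J = [[-0.086, -3.722], [0.556, 2.568]].
Δ = (1.439, -1.771), so (a, b)₂ = (1.161, -1.129).

(1.161, -1.129)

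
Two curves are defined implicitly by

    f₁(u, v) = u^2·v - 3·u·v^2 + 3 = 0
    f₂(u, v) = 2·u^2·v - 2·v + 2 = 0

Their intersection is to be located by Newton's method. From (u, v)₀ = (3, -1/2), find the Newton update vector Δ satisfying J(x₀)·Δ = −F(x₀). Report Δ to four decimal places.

At (3, -1/2): F = (-3.7500, -6.0000).
Jacobian J = [[2·u·v - 3·v^2, u^2 - 6·u·v], [4·u·v, 2·u^2 - 2]].
At the point, J = [[-3.7500, 18.0000], [-6.0000, 16.0000]] (det J = 48.0000).
Solving J·Δ = −F gives Δ = (-1.0000, 0.0000).

(-1.0000, 0.0000)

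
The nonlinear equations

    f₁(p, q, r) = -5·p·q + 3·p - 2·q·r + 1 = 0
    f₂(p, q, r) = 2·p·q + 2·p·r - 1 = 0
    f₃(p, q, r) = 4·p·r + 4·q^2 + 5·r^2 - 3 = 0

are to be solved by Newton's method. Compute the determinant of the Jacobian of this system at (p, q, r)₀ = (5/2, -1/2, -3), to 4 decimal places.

J = [[-5·q + 3, -5·p - 2·r, -2·q], [2·q + 2·r, 2·p, 2·p], [4·r, 8·q, 4·p + 10·r]].
At the point, J = [[5.5000, -6.5000, 1.0000], [-7.0000, 5.0000, 5.0000], [-12.0000, -4.0000, -20.0000]].
det J = 948.0000.

948.0000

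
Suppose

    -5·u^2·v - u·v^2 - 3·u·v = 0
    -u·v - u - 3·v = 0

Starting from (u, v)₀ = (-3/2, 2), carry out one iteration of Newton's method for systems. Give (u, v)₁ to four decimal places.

(-1.1860, 0.3721)

At (-3/2, 2): F = (-7.5000, -1.5000).
Jacobian J = [[-10·u·v - v^2 - 3·v, -5·u^2 - 2·u·v - 3·u], [-v - 1, -u - 3]].
At the point, J = [[20.0000, -0.7500], [-3.0000, -1.5000]] (det J = -32.2500).
Solving J·Δ = −F gives Δ = (0.3140, -1.6279).
Then the next iterate is (u, v)₁ = (-1.1860, 0.3721).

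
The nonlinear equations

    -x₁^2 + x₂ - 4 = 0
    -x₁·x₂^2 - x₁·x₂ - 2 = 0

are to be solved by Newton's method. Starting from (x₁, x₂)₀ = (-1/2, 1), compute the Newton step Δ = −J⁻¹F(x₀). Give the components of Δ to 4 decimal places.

(1.1071, 2.1429)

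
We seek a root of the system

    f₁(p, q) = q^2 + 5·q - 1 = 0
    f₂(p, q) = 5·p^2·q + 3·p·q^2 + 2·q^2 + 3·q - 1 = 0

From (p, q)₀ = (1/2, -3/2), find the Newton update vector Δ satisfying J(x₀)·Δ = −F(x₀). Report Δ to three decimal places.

(-25.375, 3.125)

At (1/2, -3/2): F = (-6.250, 0.500).
Jacobian J = [[0, 2·q + 5], [10·p·q + 3·q^2, 5·p^2 + 6·p·q + 4·q + 3]].
At the point, J = [[0.000, 2.000], [-0.750, -6.250]] (det J = 1.500).
Solving J·Δ = −F gives Δ = (-25.375, 3.125).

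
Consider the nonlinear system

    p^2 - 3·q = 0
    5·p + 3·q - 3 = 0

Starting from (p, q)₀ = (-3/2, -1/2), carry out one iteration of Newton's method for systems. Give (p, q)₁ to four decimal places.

(2.6250, -3.3750)

At (-3/2, -1/2): F = (3.7500, -12.0000).
Jacobian J = [[2·p, -3], [5, 3]].
At the point, J = [[-3.0000, -3.0000], [5.0000, 3.0000]] (det J = 6.0000).
Solving J·Δ = −F gives Δ = (4.1250, -2.8750).
Then the next iterate is (p, q)₁ = (2.6250, -3.3750).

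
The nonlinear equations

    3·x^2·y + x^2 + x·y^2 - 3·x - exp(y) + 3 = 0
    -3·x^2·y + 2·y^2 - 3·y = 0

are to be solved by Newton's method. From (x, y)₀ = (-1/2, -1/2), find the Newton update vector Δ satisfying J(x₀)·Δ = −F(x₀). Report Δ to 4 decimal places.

(1.6168, -0.0087)

At (-1/2, -1/2): F = (3.643469, 2.3750).
Jacobian J = [[6·x·y + 2·x + y^2 - 3, 3·x^2 + 2·x·y - exp(y)], [-6·x·y, -3·x^2 + 4·y - 3]].
At the point, J = [[-2.2500, 0.643469], [-1.5000, -5.7500]] (det J = 13.902704).
Solving J·Δ = −F gives Δ = (1.6168, -0.0087).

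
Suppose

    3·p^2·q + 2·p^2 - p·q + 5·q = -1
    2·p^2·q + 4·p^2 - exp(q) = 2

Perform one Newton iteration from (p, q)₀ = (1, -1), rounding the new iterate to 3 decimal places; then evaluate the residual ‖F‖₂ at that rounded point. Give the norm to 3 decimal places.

At (1, -1): F = (-4.000, -0.36788).
Jacobian J = [[6·p·q + 4·p - q, 3·p^2 - p + 5], [4·p·q + 8·p, 2·p^2 - exp(q)]].
At the point, J = [[-1.000, 7.000], [4.000, 1.63212]] (det J = -29.63212).
Solving J·Δ = −F gives Δ = (-0.133, 0.552).
Then the next iterate is (p, q)₁ = (0.867, -0.448).
Re-evaluating at (0.867, -0.448): F = (-0.35848, -0.30566), so ‖F‖₂ = 0.471.

0.471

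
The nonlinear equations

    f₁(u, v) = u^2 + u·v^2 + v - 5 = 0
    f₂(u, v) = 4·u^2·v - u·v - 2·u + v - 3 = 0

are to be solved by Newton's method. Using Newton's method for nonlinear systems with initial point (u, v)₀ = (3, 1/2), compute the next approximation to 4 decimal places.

At (3, 1/2): F = (5.2500, 8.0000).
Jacobian J = [[2·u + v^2, 2·u·v + 1], [8·u·v - v - 2, 4·u^2 - u + 1]].
At the point, J = [[6.2500, 4.0000], [9.5000, 34.0000]] (det J = 174.5000).
Solving J·Δ = −F gives Δ = (-0.8395, -0.0007).
Then the next iterate is (u, v)₁ = (2.1605, 0.4993).

(2.1605, 0.4993)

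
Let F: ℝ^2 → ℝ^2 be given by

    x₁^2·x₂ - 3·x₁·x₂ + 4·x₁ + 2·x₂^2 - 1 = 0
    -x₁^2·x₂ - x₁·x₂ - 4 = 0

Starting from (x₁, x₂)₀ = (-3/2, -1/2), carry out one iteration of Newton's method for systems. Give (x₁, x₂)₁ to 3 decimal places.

At (-3/2, -1/2): F = (-9.875, -3.625).
Jacobian J = [[2·x₁·x₂ - 3·x₂ + 4, x₁^2 - 3·x₁ + 4·x₂], [-2·x₁·x₂ - x₂, -x₁^2 - x₁]].
At the point, J = [[7.000, 4.750], [-1.000, -0.750]] (det J = -0.500).
Solving J·Δ = −F gives Δ = (49.250, -70.500).
Then the next iterate is (x₁, x₂)₁ = (47.750, -71.000).

(47.750, -71.000)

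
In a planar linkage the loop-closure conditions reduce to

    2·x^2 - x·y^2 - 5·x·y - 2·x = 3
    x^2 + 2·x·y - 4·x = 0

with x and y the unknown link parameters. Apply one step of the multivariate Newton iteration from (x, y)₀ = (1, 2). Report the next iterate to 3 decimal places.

(-3.167, 5.667)

At (1, 2): F = (-17.000, 1.000).
Jacobian J = [[4·x - y^2 - 5·y - 2, -2·x·y - 5·x], [2·x + 2·y - 4, 2·x]].
At the point, J = [[-12.000, -9.000], [2.000, 2.000]] (det J = -6.000).
Solving J·Δ = −F gives Δ = (-4.167, 3.667).
Then the next iterate is (x, y)₁ = (-3.167, 5.667).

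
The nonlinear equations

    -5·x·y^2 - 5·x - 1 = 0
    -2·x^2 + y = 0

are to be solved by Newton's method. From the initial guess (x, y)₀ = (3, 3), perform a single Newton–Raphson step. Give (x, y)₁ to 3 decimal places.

At (3, 3): F = (-151.000, -15.000).
Jacobian J = [[-5·y^2 - 5, -10·x·y], [-4·x, 1]].
At the point, J = [[-50.000, -90.000], [-12.000, 1.000]] (det J = -1130.000).
Solving J·Δ = −F gives Δ = (-1.328, -0.940).
Then the next iterate is (x, y)₁ = (1.672, 2.060).

(1.672, 2.060)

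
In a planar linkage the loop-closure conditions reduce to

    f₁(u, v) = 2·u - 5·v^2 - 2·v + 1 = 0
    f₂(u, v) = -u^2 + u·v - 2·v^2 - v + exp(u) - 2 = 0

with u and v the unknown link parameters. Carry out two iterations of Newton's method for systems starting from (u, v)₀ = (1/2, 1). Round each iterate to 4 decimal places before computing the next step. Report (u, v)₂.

(1.7324, 0.7669)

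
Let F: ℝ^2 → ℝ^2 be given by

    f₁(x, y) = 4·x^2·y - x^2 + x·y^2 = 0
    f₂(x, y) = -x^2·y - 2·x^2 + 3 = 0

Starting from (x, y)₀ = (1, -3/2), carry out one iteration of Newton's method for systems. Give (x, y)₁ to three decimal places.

(0.824, 1.176)

At (1, -3/2): F = (-4.750, 2.500).
Jacobian J = [[8·x·y - 2·x + y^2, 4·x^2 + 2·x·y], [-2·x·y - 4·x, -x^2]].
At the point, J = [[-11.750, 1.000], [-1.000, -1.000]] (det J = 12.750).
Solving J·Δ = −F gives Δ = (-0.176, 2.676).
Then the next iterate is (x, y)₁ = (0.824, 1.176).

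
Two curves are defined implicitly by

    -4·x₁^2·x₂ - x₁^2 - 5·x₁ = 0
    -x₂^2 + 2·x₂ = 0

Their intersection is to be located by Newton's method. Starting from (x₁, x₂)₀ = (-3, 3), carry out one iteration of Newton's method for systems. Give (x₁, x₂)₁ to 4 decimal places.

(-1.9726, 2.2500)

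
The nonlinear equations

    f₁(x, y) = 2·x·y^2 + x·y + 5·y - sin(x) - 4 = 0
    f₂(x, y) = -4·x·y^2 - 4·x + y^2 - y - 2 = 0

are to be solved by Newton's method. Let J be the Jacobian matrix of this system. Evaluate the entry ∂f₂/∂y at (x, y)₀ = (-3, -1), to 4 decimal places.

∂f₂/∂y = -8·x·y + 2·y - 1.
At (-3, -1) this is -27.0000.

-27.0000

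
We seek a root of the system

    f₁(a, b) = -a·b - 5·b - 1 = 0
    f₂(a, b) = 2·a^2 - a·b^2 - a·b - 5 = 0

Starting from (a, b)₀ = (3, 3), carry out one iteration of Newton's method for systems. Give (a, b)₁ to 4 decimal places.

(-2.4127, 1.9048)

At (3, 3): F = (-25.0000, -23.0000).
Jacobian J = [[-b, -a - 5], [4·a - b^2 - b, -2·a·b - a]].
At the point, J = [[-3.0000, -8.0000], [0.0000, -21.0000]] (det J = 63.0000).
Solving J·Δ = −F gives Δ = (-5.4127, -1.0952).
Then the next iterate is (a, b)₁ = (-2.4127, 1.9048).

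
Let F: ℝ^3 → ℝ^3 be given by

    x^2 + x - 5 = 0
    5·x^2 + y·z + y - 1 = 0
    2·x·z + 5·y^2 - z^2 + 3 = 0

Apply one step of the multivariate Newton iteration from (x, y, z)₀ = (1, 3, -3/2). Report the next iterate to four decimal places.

At (1, 3, -3/2): F = (-3.0000, 2.5000, 42.7500).
Jacobian J = [[2·x + 1, 0, 0], [10·x, z + 1, y], [2·z, 10·y, 2·x - 2·z]].
At the point, J = [[3.0000, 0.0000, 0.0000], [10.0000, -0.5000, 3.0000], [-3.0000, 30.0000, 5.0000]] (det J = -277.5000).
Solving J·Δ = −F gives Δ = (1.0000, -0.6135, -4.2689).
Then the next iterate is (x, y, z)₁ = (2.0000, 2.3865, -5.7689).

(2.0000, 2.3865, -5.7689)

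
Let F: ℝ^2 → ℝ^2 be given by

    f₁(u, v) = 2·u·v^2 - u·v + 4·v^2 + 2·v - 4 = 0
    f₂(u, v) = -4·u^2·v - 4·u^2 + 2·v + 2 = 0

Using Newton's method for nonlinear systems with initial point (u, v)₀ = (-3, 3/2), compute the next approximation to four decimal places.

At (-3, 3/2): F = (-1.0000, -85.0000).
Jacobian J = [[2·v^2 - v, 4·u·v - u + 8·v + 2], [-8·u·v - 8·u, -4·u^2 + 2]].
At the point, J = [[3.0000, -1.0000], [60.0000, -34.0000]] (det J = -42.0000).
Solving J·Δ = −F gives Δ = (-1.2143, -4.6429).
Then the next iterate is (u, v)₁ = (-4.2143, -3.1429).

(-4.2143, -3.1429)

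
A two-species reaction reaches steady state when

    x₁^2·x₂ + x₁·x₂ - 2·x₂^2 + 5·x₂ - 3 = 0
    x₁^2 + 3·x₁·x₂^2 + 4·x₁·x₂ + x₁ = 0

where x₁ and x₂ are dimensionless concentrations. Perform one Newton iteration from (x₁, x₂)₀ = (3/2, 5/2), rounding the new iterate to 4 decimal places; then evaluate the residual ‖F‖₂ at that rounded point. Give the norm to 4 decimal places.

13.3229

At (3/2, 5/2): F = (6.3750, 46.8750).
Jacobian J = [[2·x₁·x₂ + x₂, x₁^2 + x₁ - 4·x₂ + 5], [2·x₁ + 3·x₂^2 + 4·x₂ + 1, 6·x₁·x₂ + 4·x₁]].
At the point, J = [[10.0000, -1.2500], [32.7500, 28.5000]] (det J = 325.9375).
Solving J·Δ = −F gives Δ = (-0.7372, -0.7976).
Then the next iterate is (x₁, x₂)₁ = (0.7628, 1.7024).
Re-evaluating at (0.7628, 1.7024): F = (2.004824, 13.171189), so ‖F‖₂ = 13.3229.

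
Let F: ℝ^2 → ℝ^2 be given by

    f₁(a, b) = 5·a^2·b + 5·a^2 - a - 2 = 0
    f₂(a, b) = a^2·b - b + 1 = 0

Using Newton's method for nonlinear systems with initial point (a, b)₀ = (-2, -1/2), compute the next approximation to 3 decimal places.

(-1.452, -0.699)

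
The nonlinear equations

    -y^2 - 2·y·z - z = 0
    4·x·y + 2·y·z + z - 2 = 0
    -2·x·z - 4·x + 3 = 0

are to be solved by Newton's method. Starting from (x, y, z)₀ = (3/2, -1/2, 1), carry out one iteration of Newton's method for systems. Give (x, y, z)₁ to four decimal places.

At (3/2, -1/2, 1): F = (-0.2500, -5.0000, -6.0000).
Jacobian J = [[0, -2·y - 2·z, -2·y - 1], [4·y, 4·x + 2·z, 2·y + 1], [-2·z - 4, 0, -2·x]].
At the point, J = [[0.0000, -1.0000, 0.0000], [-2.0000, 8.0000, 0.0000], [-6.0000, 0.0000, -3.0000]] (det J = 6.0000).
Solving J·Δ = −F gives Δ = (-3.5000, -0.2500, 5.0000).
Then the next iterate is (x, y, z)₁ = (-2.0000, -0.7500, 6.0000).

(-2.0000, -0.7500, 6.0000)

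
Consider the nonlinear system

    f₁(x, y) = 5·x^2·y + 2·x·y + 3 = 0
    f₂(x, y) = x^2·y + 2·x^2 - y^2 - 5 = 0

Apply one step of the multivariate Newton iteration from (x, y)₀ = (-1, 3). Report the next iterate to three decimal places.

At (-1, 3): F = (12.000, -9.000).
Jacobian J = [[10·x·y + 2·y, 5·x^2 + 2·x], [2·x·y + 4·x, x^2 - 2·y]].
At the point, J = [[-24.000, 3.000], [-10.000, -5.000]] (det J = 150.000).
Solving J·Δ = −F gives Δ = (0.220, -2.240).
Then the next iterate is (x, y)₁ = (-0.780, 0.760).

(-0.780, 0.760)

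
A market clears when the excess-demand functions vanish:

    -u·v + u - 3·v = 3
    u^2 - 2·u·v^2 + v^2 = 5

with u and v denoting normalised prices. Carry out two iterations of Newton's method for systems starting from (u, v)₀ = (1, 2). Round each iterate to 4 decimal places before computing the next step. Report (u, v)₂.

At (1, 2): F = (-10.0000, -8.0000).
Jacobian J = [[-v + 1, -u - 3], [2·u - 2·v^2, -4·u·v + 2·v]].
At the point, J = [[-1.0000, -4.0000], [-6.0000, -4.0000]] (det J = -20.0000).
Solving J·Δ = −F gives Δ = (0.4000, -2.6000).
Then the next iterate is (u, v)₁ = (1.4000, -0.6000).
Round to (1.4000, -0.6000) and repeat: F = (1.0400, -3.6880), J = [[1.6000, -4.4000], [2.0800, 2.1600]].
Δ = (1.1089, 0.6396), so (u, v)₂ = (2.5089, 0.0396).

(2.5089, 0.0396)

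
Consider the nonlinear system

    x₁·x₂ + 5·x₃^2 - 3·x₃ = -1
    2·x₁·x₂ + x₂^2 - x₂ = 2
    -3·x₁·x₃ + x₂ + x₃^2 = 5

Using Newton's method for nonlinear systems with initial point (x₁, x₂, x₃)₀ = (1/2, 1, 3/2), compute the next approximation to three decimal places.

(-0.320, 2.320, 0.826)

At (1/2, 1, 3/2): F = (8.250, -1.000, -4.000).
Jacobian J = [[x₂, x₁, 10·x₃ - 3], [2·x₂, 2·x₁ + 2·x₂ - 1, 0], [-3·x₃, 1, -3·x₁ + 2·x₃]].
At the point, J = [[1.000, 0.500, 12.000], [2.000, 2.000, 0.000], [-4.500, 1.000, 1.500]] (det J = 133.500).
Solving J·Δ = −F gives Δ = (-0.820, 1.320, -0.674).
Then the next iterate is (x₁, x₂, x₃)₁ = (-0.320, 2.320, 0.826).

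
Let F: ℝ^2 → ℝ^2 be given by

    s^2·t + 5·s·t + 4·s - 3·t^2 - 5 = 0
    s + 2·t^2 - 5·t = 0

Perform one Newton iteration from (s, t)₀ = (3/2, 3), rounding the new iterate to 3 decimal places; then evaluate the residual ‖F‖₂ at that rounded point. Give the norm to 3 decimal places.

0.899

At (3/2, 3): F = (3.250, 4.500).
Jacobian J = [[2·s·t + 5·t + 4, s^2 + 5·s - 6·t], [1, 4·t - 5]].
At the point, J = [[28.000, -8.250], [1.000, 7.000]] (det J = 204.250).
Solving J·Δ = −F gives Δ = (-0.293, -0.601).
Then the next iterate is (s, t)₁ = (1.207, 2.399).
Re-evaluating at (1.207, 2.399): F = (0.53534, 0.72240), so ‖F‖₂ = 0.899.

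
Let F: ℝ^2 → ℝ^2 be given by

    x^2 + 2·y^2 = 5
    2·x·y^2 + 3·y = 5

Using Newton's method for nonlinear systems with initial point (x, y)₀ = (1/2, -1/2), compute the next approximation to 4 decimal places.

(7.5000, 0.8750)

At (1/2, -1/2): F = (-4.2500, -6.2500).
Jacobian J = [[2·x, 4·y], [2·y^2, 4·x·y + 3]].
At the point, J = [[1.0000, -2.0000], [0.5000, 2.0000]] (det J = 3.0000).
Solving J·Δ = −F gives Δ = (7.0000, 1.3750).
Then the next iterate is (x, y)₁ = (7.5000, 0.8750).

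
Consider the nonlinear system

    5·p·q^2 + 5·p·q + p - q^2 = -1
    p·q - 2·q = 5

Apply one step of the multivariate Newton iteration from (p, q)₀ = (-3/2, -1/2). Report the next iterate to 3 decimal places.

(-1.000, -1.500)

At (-3/2, -1/2): F = (1.125, -3.250).
Jacobian J = [[5·q^2 + 5·q + 1, 10·p·q + 5·p - 2·q], [q, p - 2]].
At the point, J = [[-0.250, 1.000], [-0.500, -3.500]] (det J = 1.375).
Solving J·Δ = −F gives Δ = (0.500, -1.000).
Then the next iterate is (p, q)₁ = (-1.000, -1.500).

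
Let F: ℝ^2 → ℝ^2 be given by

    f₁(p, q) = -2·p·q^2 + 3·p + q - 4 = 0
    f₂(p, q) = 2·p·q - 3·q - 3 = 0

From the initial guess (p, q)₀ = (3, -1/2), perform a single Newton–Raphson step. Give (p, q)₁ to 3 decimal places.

(0.207, 0.069)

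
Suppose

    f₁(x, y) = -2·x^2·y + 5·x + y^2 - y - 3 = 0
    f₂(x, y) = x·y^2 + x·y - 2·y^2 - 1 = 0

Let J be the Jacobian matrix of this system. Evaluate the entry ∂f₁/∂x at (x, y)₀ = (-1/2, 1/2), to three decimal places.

6.000

∂f₁/∂x = -4·x·y + 5.
At (-1/2, 1/2) this is 6.000.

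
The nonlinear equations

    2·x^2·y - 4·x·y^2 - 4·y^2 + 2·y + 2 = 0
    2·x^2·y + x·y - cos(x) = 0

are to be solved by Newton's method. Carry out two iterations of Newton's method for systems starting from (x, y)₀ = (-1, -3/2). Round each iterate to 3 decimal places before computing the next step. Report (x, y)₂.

(-11.446, 1.056)

At (-1, -3/2): F = (-4.000, -2.04030).
Jacobian J = [[4·x·y - 4·y^2, 2·x^2 - 8·x·y - 8·y + 2], [4·x·y + y + sin(x), 2·x^2 + x]].
At the point, J = [[-3.000, 4.000], [3.65853, 1.000]] (det J = -17.63412).
Solving J·Δ = −F gives Δ = (0.236, 1.177).
Then the next iterate is (x, y)₁ = (-0.764, -0.323).
Round to (-0.764, -0.323) and repeat: F = (0.87845, -0.85237), J = [[0.56977, 3.77722], [-0.02773, 0.40339]].
Δ = (-10.682, 1.379), so (x, y)₂ = (-11.446, 1.056).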